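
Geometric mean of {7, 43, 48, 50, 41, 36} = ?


Product = 7 × 43 × 48 × 50 × 41 × 36 = 1066262400
GM = 1066262400^(1/6) = 31.9627

GM = 31.9627


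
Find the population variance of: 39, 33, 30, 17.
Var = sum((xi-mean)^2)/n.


Mean = 29.7500
Squared deviations: 85.5625, 10.5625, 0.0625, 162.5625
Sum = 258.7500
Variance = 258.7500/4 = 64.6875

Variance = 64.6875


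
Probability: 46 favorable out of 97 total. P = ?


P = 46/97 = 0.4742

P = 0.4742


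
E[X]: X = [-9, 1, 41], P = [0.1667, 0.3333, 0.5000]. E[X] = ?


E[X] = -9*0.1667 + 1*0.3333 + 41*0.5000
= -1.5003 + 0.3333 + 20.5000
= 19.3330

E[X] = 19.3330


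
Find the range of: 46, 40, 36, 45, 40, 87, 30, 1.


Max = 87, Min = 1
Range = 87 - 1 = 86

Range = 86


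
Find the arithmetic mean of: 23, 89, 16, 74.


Sum = 23 + 89 + 16 + 74 = 202
n = 4
Mean = 202/4 = 50.5000

Mean = 50.5000


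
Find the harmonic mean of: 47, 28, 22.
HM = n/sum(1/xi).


Sum of reciprocals = 1/47 + 1/28 + 1/22 = 0.102445
HM = 3/0.102445 = 29.2839

HM = 29.2839


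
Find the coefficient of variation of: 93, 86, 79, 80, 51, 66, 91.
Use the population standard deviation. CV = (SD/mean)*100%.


Mean = 78.0000
SD = 13.8151
CV = (13.8151/78.0000)*100 = 17.7117%

CV = 17.7117%


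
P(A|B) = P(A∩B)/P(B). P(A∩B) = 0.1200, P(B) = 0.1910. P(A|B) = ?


P(A|B) = 0.1200/0.1910 = 0.6283

P(A|B) = 0.6283


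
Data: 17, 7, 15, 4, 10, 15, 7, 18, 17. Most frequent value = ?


Frequencies: 4:1, 7:2, 10:1, 15:2, 17:2, 18:1
Max frequency = 2
Mode = 7, 15, 17

Mode = 7, 15, 17


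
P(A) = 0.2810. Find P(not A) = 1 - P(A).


P(not A) = 1 - 0.2810 = 0.7190

P(not A) = 0.7190


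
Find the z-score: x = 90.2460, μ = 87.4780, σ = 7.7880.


z = (90.2460 - 87.4780)/7.7880
= 2.7680/7.7880
= 0.3554

z = 0.3554


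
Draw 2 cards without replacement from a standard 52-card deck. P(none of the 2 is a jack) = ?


P(no jacks) = (48/52) × (47/51)
= 0.8507

P = 0.8507


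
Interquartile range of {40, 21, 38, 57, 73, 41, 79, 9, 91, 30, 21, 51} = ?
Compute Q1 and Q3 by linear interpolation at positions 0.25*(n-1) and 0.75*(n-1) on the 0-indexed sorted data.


Sorted: 9, 21, 21, 30, 38, 40, 41, 51, 57, 73, 79, 91
Q1 (25th %ile) = 27.7500
Q3 (75th %ile) = 61.0000
IQR = 61.0000 - 27.7500 = 33.2500

IQR = 33.2500


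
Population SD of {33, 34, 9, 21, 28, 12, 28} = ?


Mean = 23.5714
Variance = 84.2449
SD = sqrt(84.2449) = 9.1785

SD = 9.1785


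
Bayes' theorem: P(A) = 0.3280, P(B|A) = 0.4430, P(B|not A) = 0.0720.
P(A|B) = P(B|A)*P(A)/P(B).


P(B) = P(B|A)*P(A) + P(B|A')*P(A')
= 0.4430*0.3280 + 0.0720*0.6720
= 0.145304 + 0.048384 = 0.193688
P(A|B) = 0.145304/0.193688 = 0.7502

P(A|B) = 0.7502


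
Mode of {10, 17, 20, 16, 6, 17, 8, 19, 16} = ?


Frequencies: 6:1, 8:1, 10:1, 16:2, 17:2, 19:1, 20:1
Max frequency = 2
Mode = 16, 17

Mode = 16, 17


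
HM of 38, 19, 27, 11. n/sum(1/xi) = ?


Sum of reciprocals = 1/38 + 1/19 + 1/27 + 1/11 = 0.206893
HM = 4/0.206893 = 19.3336

HM = 19.3336


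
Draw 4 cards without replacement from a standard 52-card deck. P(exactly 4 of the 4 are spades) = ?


Hypergeometric: P(X=4) = C(13,4)·C(39,0) / C(52,4)
= 715 × 1 / 270725
= 715/270725 = 0.0026

P = 0.0026


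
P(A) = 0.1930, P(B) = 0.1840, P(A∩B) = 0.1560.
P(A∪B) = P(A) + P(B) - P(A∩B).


P(A∪B) = 0.1930 + 0.1840 - 0.1560
= 0.3770 - 0.1560
= 0.2210

P(A∪B) = 0.2210


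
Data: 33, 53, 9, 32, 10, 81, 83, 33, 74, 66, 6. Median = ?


Sorted: 6, 9, 10, 32, 33, 33, 53, 66, 74, 81, 83
n = 11 (odd)
Middle value = 33

Median = 33


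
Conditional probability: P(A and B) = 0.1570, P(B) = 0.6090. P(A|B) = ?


P(A|B) = 0.1570/0.6090 = 0.2578

P(A|B) = 0.2578


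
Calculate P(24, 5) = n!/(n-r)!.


P(24,5) = 24!/19!
= 620448401733239439360000/121645100408832000
= 5100480

P(24,5) = 5100480


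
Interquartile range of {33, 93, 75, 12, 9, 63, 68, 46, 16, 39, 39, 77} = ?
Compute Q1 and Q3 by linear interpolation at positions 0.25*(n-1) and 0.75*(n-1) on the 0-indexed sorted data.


Sorted: 9, 12, 16, 33, 39, 39, 46, 63, 68, 75, 77, 93
Q1 (25th %ile) = 28.7500
Q3 (75th %ile) = 69.7500
IQR = 69.7500 - 28.7500 = 41.0000

IQR = 41.0000


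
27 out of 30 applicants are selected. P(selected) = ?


P = 27/30 = 0.9000

P = 0.9000


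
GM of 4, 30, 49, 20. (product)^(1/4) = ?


Product = 4 × 30 × 49 × 20 = 117600
GM = 117600^(1/4) = 18.5183

GM = 18.5183


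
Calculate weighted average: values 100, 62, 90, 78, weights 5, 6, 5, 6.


Numerator = 100*5 + 62*6 + 90*5 + 78*6 = 1790
Denominator = 5 + 6 + 5 + 6 = 22
WM = 1790/22 = 81.3636

WM = 81.3636


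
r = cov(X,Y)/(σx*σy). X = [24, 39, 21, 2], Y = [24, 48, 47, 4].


Mean X = 21.5000, Mean Y = 30.7500
SD X = 13.162447, SD Y = 18.184815
Cov = 199.625000
r = 199.625000/(13.162447*18.184815) = 0.8340

r = 0.8340


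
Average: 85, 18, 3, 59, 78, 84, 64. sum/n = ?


Sum = 85 + 18 + 3 + 59 + 78 + 84 + 64 = 391
n = 7
Mean = 391/7 = 55.8571

Mean = 55.8571


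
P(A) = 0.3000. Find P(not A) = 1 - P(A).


P(not A) = 1 - 0.3000 = 0.7000

P(not A) = 0.7000


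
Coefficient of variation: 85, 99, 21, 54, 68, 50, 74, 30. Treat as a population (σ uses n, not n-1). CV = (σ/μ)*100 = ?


Mean = 60.1250
SD = 24.9070
CV = (24.9070/60.1250)*100 = 41.4254%

CV = 41.4254%


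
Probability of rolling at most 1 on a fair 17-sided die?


Favorable outcomes (roll ≤ 1): 1
Total outcomes = 17
P = 1/17 = 0.0588

P = 0.0588


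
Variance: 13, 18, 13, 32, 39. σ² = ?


Mean = 23.0000
Squared deviations: 100.0000, 25.0000, 100.0000, 81.0000, 256.0000
Sum = 562.0000
Variance = 562.0000/5 = 112.4000

Variance = 112.4000


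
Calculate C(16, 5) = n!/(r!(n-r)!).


C(16,5) = 16!/(5! × 11!)
= 20922789888000/(120 × 39916800)
= 4368

C(16,5) = 4368


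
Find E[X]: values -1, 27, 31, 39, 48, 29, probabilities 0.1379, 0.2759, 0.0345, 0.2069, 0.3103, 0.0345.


E[X] = -1*0.1379 + 27*0.2759 + 31*0.0345 + 39*0.2069 + 48*0.3103 + 29*0.0345
= -0.1379 + 7.4493 + 1.0695 + 8.0691 + 14.8944 + 1.0005
= 32.3449

E[X] = 32.3449


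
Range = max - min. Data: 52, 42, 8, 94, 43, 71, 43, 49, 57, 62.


Max = 94, Min = 8
Range = 94 - 8 = 86

Range = 86


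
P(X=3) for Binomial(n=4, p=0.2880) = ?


C(4,3) = 4
p^3 = 0.023888
(1-p)^1 = 0.712000
P = 4 * 0.023888 * 0.712000 = 0.0680

P(X=3) = 0.0680


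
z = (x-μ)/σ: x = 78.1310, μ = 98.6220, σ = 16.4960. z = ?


z = (78.1310 - 98.6220)/16.4960
= -20.4910/16.4960
= -1.2422

z = -1.2422


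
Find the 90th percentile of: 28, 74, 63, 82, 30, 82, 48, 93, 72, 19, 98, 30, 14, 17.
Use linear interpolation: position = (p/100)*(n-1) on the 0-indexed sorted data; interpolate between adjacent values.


Sorted: 14, 17, 19, 28, 30, 30, 48, 63, 72, 74, 82, 82, 93, 98
n = 14
Index = 90/100 * 13 = 11.7000
Lower = data[11] = 82, Upper = data[12] = 93
P90 = 82 + 0.7000*(11) = 89.7000

P90 = 89.7000


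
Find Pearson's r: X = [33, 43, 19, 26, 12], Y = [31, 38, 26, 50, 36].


Mean X = 26.6000, Mean Y = 36.2000
SD X = 10.781466, SD Y = 8.059777
Cov = 13.680000
r = 13.680000/(10.781466*8.059777) = 0.1574

r = 0.1574


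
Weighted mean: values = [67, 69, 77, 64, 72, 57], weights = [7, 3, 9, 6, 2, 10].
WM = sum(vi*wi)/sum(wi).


Numerator = 67*7 + 69*3 + 77*9 + 64*6 + 72*2 + 57*10 = 2467
Denominator = 7 + 3 + 9 + 6 + 2 + 10 = 37
WM = 2467/37 = 66.6757

WM = 66.6757


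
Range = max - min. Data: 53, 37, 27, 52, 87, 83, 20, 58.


Max = 87, Min = 20
Range = 87 - 20 = 67

Range = 67


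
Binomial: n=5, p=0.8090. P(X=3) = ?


C(5,3) = 10
p^3 = 0.529475
(1-p)^2 = 0.036481
P = 10 * 0.529475 * 0.036481 = 0.1932

P(X=3) = 0.1932


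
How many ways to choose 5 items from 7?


C(7,5) = 7!/(5! × 2!)
= 5040/(120 × 2)
= 21

C(7,5) = 21


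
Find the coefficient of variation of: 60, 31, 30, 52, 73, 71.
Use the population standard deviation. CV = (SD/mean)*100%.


Mean = 52.8333
SD = 17.2570
CV = (17.2570/52.8333)*100 = 32.6632%

CV = 32.6632%


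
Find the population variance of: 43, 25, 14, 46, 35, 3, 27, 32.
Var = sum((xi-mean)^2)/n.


Mean = 28.1250
Squared deviations: 221.2656, 9.7656, 199.5156, 319.5156, 47.2656, 631.2656, 1.2656, 15.0156
Sum = 1444.8750
Variance = 1444.8750/8 = 180.6094

Variance = 180.6094


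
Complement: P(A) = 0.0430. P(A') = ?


P(not A) = 1 - 0.0430 = 0.9570

P(not A) = 0.9570


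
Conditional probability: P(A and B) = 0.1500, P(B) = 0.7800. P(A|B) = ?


P(A|B) = 0.1500/0.7800 = 0.1923

P(A|B) = 0.1923


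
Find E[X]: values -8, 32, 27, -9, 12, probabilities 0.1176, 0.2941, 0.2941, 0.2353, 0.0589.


E[X] = -8*0.1176 + 32*0.2941 + 27*0.2941 - 9*0.2353 + 12*0.0589
= -0.9408 + 9.4112 + 7.9407 - 2.1177 + 0.7068
= 15.0002

E[X] = 15.0002


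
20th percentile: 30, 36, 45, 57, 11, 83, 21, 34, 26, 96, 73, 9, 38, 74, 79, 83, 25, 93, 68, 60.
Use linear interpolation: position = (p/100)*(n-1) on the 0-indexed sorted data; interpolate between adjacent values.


Sorted: 9, 11, 21, 25, 26, 30, 34, 36, 38, 45, 57, 60, 68, 73, 74, 79, 83, 83, 93, 96
n = 20
Index = 20/100 * 19 = 3.8000
Lower = data[3] = 25, Upper = data[4] = 26
P20 = 25 + 0.8000*(1) = 25.8000

P20 = 25.8000


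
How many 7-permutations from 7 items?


P(7,7) = 7!/0!
= 5040/1
= 5040

P(7,7) = 5040


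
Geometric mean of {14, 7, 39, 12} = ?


Product = 14 × 7 × 39 × 12 = 45864
GM = 45864^(1/4) = 14.6342

GM = 14.6342


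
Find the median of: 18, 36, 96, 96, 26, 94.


Sorted: 18, 26, 36, 94, 96, 96
n = 6 (even)
Middle values: 36 and 94
Median = (36+94)/2 = 65.0000

Median = 65.0000


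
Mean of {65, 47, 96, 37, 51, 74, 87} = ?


Sum = 65 + 47 + 96 + 37 + 51 + 74 + 87 = 457
n = 7
Mean = 457/7 = 65.2857

Mean = 65.2857


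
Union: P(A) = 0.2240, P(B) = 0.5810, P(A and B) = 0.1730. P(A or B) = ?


P(A∪B) = 0.2240 + 0.5810 - 0.1730
= 0.8050 - 0.1730
= 0.6320

P(A∪B) = 0.6320


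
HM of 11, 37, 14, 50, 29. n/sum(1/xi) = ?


Sum of reciprocals = 1/11 + 1/37 + 1/14 + 1/50 + 1/29 = 0.243847
HM = 5/0.243847 = 20.5046

HM = 20.5046


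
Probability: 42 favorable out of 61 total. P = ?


P = 42/61 = 0.6885

P = 0.6885


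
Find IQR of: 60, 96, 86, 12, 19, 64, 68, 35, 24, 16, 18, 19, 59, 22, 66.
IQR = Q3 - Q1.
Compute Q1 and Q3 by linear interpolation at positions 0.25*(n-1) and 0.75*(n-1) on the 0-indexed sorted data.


Sorted: 12, 16, 18, 19, 19, 22, 24, 35, 59, 60, 64, 66, 68, 86, 96
Q1 (25th %ile) = 19.0000
Q3 (75th %ile) = 65.0000
IQR = 65.0000 - 19.0000 = 46.0000

IQR = 46.0000


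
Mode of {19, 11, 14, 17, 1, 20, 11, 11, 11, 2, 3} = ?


Frequencies: 1:1, 2:1, 3:1, 11:4, 14:1, 17:1, 19:1, 20:1
Max frequency = 4
Mode = 11

Mode = 11


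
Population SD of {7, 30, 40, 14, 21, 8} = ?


Mean = 20.0000
Variance = 141.6667
SD = sqrt(141.6667) = 11.9024

SD = 11.9024


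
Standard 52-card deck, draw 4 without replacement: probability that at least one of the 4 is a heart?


P(at least one) = 1 - P(none)
P(none) = (39/52) × (38/51) × (37/50) × (36/49) = 0.303818
P(at least one) = 1 - 0.303818 = 0.6962

P = 0.6962


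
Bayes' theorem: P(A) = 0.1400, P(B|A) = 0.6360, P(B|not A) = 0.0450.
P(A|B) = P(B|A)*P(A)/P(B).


P(B) = P(B|A)*P(A) + P(B|A')*P(A')
= 0.6360*0.1400 + 0.0450*0.8600
= 0.089040 + 0.038700 = 0.127740
P(A|B) = 0.089040/0.127740 = 0.6970

P(A|B) = 0.6970


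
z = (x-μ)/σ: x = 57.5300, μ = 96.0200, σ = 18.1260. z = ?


z = (57.5300 - 96.0200)/18.1260
= -38.4900/18.1260
= -2.1235

z = -2.1235


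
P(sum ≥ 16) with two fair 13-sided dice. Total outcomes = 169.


Total outcomes = 13×13 = 169
Favorable (sum ≥ 16): 66
P = 66/169 = 0.3905

P = 0.3905


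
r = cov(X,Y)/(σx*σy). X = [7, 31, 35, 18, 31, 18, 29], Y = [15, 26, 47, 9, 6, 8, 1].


Mean X = 24.1429, Mean Y = 16.0000
SD X = 9.295599, SD Y = 14.638501
Cov = 53.285714
r = 53.285714/(9.295599*14.638501) = 0.3916

r = 0.3916


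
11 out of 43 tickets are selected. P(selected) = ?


P = 11/43 = 0.2558

P = 0.2558


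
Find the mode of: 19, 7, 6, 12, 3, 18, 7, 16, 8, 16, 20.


Frequencies: 3:1, 6:1, 7:2, 8:1, 12:1, 16:2, 18:1, 19:1, 20:1
Max frequency = 2
Mode = 7, 16

Mode = 7, 16


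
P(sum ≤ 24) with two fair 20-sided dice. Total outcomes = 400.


Total outcomes = 20×20 = 400
Favorable (sum ≤ 24): 264
P = 264/400 = 0.6600

P = 0.6600


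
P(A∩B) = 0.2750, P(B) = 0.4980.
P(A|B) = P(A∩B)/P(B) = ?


P(A|B) = 0.2750/0.4980 = 0.5522

P(A|B) = 0.5522


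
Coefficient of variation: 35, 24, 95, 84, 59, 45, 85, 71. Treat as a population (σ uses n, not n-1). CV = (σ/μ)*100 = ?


Mean = 62.2500
SD = 24.1182
CV = (24.1182/62.2500)*100 = 38.7441%

CV = 38.7441%


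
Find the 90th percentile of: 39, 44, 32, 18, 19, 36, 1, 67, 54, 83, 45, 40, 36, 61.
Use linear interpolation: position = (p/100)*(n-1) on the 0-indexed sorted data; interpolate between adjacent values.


Sorted: 1, 18, 19, 32, 36, 36, 39, 40, 44, 45, 54, 61, 67, 83
n = 14
Index = 90/100 * 13 = 11.7000
Lower = data[11] = 61, Upper = data[12] = 67
P90 = 61 + 0.7000*(6) = 65.2000

P90 = 65.2000


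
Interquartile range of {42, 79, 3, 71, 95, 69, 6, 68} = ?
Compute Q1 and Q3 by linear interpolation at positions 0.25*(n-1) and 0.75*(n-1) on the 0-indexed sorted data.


Sorted: 3, 6, 42, 68, 69, 71, 79, 95
Q1 (25th %ile) = 33.0000
Q3 (75th %ile) = 73.0000
IQR = 73.0000 - 33.0000 = 40.0000

IQR = 40.0000


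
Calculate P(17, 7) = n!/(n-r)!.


P(17,7) = 17!/10!
= 355687428096000/3628800
= 98017920

P(17,7) = 98017920


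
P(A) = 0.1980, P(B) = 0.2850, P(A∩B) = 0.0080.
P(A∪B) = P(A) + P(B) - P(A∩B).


P(A∪B) = 0.1980 + 0.2850 - 0.0080
= 0.4830 - 0.0080
= 0.4750

P(A∪B) = 0.4750


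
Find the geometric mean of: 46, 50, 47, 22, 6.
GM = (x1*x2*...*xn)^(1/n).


Product = 46 × 50 × 47 × 22 × 6 = 14269200
GM = 14269200^(1/5) = 26.9699

GM = 26.9699


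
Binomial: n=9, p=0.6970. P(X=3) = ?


C(9,3) = 84
p^3 = 0.338609
(1-p)^6 = 0.000774
P = 84 * 0.338609 * 0.000774 = 0.0220

P(X=3) = 0.0220


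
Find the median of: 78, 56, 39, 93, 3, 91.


Sorted: 3, 39, 56, 78, 91, 93
n = 6 (even)
Middle values: 56 and 78
Median = (56+78)/2 = 67.0000

Median = 67.0000


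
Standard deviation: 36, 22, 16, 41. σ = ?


Mean = 28.7500
Variance = 102.6875
SD = sqrt(102.6875) = 10.1335

SD = 10.1335


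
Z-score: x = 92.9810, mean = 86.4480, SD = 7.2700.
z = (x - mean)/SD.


z = (92.9810 - 86.4480)/7.2700
= 6.5330/7.2700
= 0.8986

z = 0.8986


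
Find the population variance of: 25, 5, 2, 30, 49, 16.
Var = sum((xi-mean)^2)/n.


Mean = 21.1667
Squared deviations: 14.6944, 261.3611, 367.3611, 78.0278, 774.6944, 26.6944
Sum = 1522.8333
Variance = 1522.8333/6 = 253.8056

Variance = 253.8056


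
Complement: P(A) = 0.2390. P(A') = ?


P(not A) = 1 - 0.2390 = 0.7610

P(not A) = 0.7610


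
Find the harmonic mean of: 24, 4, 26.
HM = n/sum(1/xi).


Sum of reciprocals = 1/24 + 1/4 + 1/26 = 0.330128
HM = 3/0.330128 = 9.0874

HM = 9.0874


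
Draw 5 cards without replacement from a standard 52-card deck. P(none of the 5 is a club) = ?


P(no clubs) = (39/52) × (38/51) × (37/50) × (36/49) × (35/48)
= 0.2215

P = 0.2215


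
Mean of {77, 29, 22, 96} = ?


Sum = 77 + 29 + 22 + 96 = 224
n = 4
Mean = 224/4 = 56.0000

Mean = 56.0000


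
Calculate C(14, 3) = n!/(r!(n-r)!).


C(14,3) = 14!/(3! × 11!)
= 87178291200/(6 × 39916800)
= 364

C(14,3) = 364


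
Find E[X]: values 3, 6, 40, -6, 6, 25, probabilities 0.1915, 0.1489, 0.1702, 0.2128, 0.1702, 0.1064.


E[X] = 3*0.1915 + 6*0.1489 + 40*0.1702 - 6*0.2128 + 6*0.1702 + 25*0.1064
= 0.5745 + 0.8934 + 6.8080 - 1.2768 + 1.0212 + 2.6600
= 10.6803

E[X] = 10.6803


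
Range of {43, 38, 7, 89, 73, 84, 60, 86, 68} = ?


Max = 89, Min = 7
Range = 89 - 7 = 82

Range = 82


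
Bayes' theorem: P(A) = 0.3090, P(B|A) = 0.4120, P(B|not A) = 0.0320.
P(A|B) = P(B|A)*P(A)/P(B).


P(B) = P(B|A)*P(A) + P(B|A')*P(A')
= 0.4120*0.3090 + 0.0320*0.6910
= 0.127308 + 0.022112 = 0.149420
P(A|B) = 0.127308/0.149420 = 0.8520

P(A|B) = 0.8520


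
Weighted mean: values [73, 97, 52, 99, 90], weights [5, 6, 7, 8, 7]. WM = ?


Numerator = 73*5 + 97*6 + 52*7 + 99*8 + 90*7 = 2733
Denominator = 5 + 6 + 7 + 8 + 7 = 33
WM = 2733/33 = 82.8182

WM = 82.8182


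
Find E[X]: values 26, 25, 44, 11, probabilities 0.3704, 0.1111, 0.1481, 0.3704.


E[X] = 26*0.3704 + 25*0.1111 + 44*0.1481 + 11*0.3704
= 9.6304 + 2.7775 + 6.5164 + 4.0744
= 22.9987

E[X] = 22.9987


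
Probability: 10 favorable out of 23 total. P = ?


P = 10/23 = 0.4348

P = 0.4348


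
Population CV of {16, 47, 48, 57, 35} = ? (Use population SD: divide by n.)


Mean = 40.6000
SD = 14.1506
CV = (14.1506/40.6000)*100 = 34.8537%

CV = 34.8537%


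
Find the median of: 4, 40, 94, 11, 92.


Sorted: 4, 11, 40, 92, 94
n = 5 (odd)
Middle value = 40

Median = 40


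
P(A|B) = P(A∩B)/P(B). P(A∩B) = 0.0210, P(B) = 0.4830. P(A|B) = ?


P(A|B) = 0.0210/0.4830 = 0.0435

P(A|B) = 0.0435


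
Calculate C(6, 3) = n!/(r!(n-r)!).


C(6,3) = 6!/(3! × 3!)
= 720/(6 × 6)
= 20

C(6,3) = 20


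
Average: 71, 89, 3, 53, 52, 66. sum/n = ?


Sum = 71 + 89 + 3 + 53 + 52 + 66 = 334
n = 6
Mean = 334/6 = 55.6667

Mean = 55.6667


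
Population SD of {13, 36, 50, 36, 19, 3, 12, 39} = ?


Mean = 26.0000
Variance = 236.0000
SD = sqrt(236.0000) = 15.3623

SD = 15.3623


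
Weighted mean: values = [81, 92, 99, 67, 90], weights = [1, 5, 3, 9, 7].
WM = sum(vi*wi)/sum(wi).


Numerator = 81*1 + 92*5 + 99*3 + 67*9 + 90*7 = 2071
Denominator = 1 + 5 + 3 + 9 + 7 = 25
WM = 2071/25 = 82.8400

WM = 82.8400


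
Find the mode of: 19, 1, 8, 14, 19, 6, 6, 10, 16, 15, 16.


Frequencies: 1:1, 6:2, 8:1, 10:1, 14:1, 15:1, 16:2, 19:2
Max frequency = 2
Mode = 6, 16, 19

Mode = 6, 16, 19


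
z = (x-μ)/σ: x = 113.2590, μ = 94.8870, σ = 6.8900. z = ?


z = (113.2590 - 94.8870)/6.8900
= 18.3720/6.8900
= 2.6665

z = 2.6665


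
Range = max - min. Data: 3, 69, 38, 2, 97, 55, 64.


Max = 97, Min = 2
Range = 97 - 2 = 95

Range = 95


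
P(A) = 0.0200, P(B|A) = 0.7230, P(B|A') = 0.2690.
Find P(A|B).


P(B) = P(B|A)*P(A) + P(B|A')*P(A')
= 0.7230*0.0200 + 0.2690*0.9800
= 0.014460 + 0.263620 = 0.278080
P(A|B) = 0.014460/0.278080 = 0.0520

P(A|B) = 0.0520


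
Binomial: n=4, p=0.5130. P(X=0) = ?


C(4,0) = 1
p^0 = 1.000000
(1-p)^4 = 0.056249
P = 1 * 1.000000 * 0.056249 = 0.0562

P(X=0) = 0.0562


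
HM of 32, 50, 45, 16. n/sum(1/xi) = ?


Sum of reciprocals = 1/32 + 1/50 + 1/45 + 1/16 = 0.135972
HM = 4/0.135972 = 29.4178

HM = 29.4178


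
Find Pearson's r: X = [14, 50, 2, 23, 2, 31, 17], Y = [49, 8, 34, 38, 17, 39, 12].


Mean X = 19.8571, Mean Y = 28.1429
SD X = 15.688290, SD Y = 14.515298
Cov = -62.408163
r = -62.408163/(15.688290*14.515298) = -0.2741

r = -0.2741


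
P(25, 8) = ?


P(25,8) = 25!/17!
= 15511210043330985984000000/355687428096000
= 43609104000

P(25,8) = 43609104000


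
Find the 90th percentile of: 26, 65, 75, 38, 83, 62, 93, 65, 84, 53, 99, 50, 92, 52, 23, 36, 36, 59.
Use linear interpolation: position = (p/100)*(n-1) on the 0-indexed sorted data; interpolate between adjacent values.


Sorted: 23, 26, 36, 36, 38, 50, 52, 53, 59, 62, 65, 65, 75, 83, 84, 92, 93, 99
n = 18
Index = 90/100 * 17 = 15.3000
Lower = data[15] = 92, Upper = data[16] = 93
P90 = 92 + 0.3000*(1) = 92.3000

P90 = 92.3000


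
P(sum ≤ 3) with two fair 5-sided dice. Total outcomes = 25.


Total outcomes = 5×5 = 25
Favorable (sum ≤ 3): 3
P = 3/25 = 0.1200

P = 0.1200


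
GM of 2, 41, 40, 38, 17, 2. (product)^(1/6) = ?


Product = 2 × 41 × 40 × 38 × 17 × 2 = 4237760
GM = 4237760^(1/6) = 12.7210

GM = 12.7210


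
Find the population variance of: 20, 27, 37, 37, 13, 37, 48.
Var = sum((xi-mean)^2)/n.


Mean = 31.2857
Squared deviations: 127.3673, 18.3673, 32.6531, 32.6531, 334.3673, 32.6531, 279.3673
Sum = 857.4286
Variance = 857.4286/7 = 122.4898

Variance = 122.4898


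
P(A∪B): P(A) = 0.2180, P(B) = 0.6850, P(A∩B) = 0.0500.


P(A∪B) = 0.2180 + 0.6850 - 0.0500
= 0.9030 - 0.0500
= 0.8530

P(A∪B) = 0.8530


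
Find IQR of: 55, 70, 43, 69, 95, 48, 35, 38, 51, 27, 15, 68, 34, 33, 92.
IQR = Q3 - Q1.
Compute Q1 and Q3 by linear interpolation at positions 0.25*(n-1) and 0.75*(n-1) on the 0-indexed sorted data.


Sorted: 15, 27, 33, 34, 35, 38, 43, 48, 51, 55, 68, 69, 70, 92, 95
Q1 (25th %ile) = 34.5000
Q3 (75th %ile) = 68.5000
IQR = 68.5000 - 34.5000 = 34.0000

IQR = 34.0000


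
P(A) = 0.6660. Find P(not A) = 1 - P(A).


P(not A) = 1 - 0.6660 = 0.3340

P(not A) = 0.3340


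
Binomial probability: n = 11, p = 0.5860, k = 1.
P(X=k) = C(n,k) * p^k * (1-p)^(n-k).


C(11,1) = 11
p^1 = 0.586000
(1-p)^10 = 0.000148
P = 11 * 0.586000 * 0.000148 = 0.0010

P(X=1) = 0.0010


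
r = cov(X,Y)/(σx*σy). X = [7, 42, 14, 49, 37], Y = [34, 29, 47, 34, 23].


Mean X = 29.8000, Mean Y = 33.4000
SD X = 16.363374, SD Y = 7.914544
Cov = -69.120000
r = -69.120000/(16.363374*7.914544) = -0.5337

r = -0.5337


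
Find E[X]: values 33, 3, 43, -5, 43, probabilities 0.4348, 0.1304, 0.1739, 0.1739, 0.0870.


E[X] = 33*0.4348 + 3*0.1304 + 43*0.1739 - 5*0.1739 + 43*0.0870
= 14.3484 + 0.3912 + 7.4777 - 0.8695 + 3.7410
= 25.0888

E[X] = 25.0888


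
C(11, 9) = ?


C(11,9) = 11!/(9! × 2!)
= 39916800/(362880 × 2)
= 55

C(11,9) = 55


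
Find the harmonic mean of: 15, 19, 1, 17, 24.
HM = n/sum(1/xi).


Sum of reciprocals = 1/15 + 1/19 + 1/1 + 1/17 + 1/24 = 1.219788
HM = 5/1.219788 = 4.0991

HM = 4.0991


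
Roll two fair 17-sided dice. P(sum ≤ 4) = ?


Total outcomes = 17×17 = 289
Favorable (sum ≤ 4): 6
P = 6/289 = 0.0208

P = 0.0208


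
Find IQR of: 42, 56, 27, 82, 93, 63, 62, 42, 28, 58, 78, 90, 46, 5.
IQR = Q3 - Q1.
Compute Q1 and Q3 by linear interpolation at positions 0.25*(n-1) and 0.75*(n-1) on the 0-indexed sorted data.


Sorted: 5, 27, 28, 42, 42, 46, 56, 58, 62, 63, 78, 82, 90, 93
Q1 (25th %ile) = 42.0000
Q3 (75th %ile) = 74.2500
IQR = 74.2500 - 42.0000 = 32.2500

IQR = 32.2500


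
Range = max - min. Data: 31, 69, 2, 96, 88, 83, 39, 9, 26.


Max = 96, Min = 2
Range = 96 - 2 = 94

Range = 94


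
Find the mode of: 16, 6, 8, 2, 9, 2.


Frequencies: 2:2, 6:1, 8:1, 9:1, 16:1
Max frequency = 2
Mode = 2

Mode = 2


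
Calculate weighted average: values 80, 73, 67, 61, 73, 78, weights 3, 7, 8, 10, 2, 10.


Numerator = 80*3 + 73*7 + 67*8 + 61*10 + 73*2 + 78*10 = 2823
Denominator = 3 + 7 + 8 + 10 + 2 + 10 = 40
WM = 2823/40 = 70.5750

WM = 70.5750


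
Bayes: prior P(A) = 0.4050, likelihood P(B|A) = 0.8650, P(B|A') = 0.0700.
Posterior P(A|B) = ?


P(B) = P(B|A)*P(A) + P(B|A')*P(A')
= 0.8650*0.4050 + 0.0700*0.5950
= 0.350325 + 0.041650 = 0.391975
P(A|B) = 0.350325/0.391975 = 0.8937

P(A|B) = 0.8937


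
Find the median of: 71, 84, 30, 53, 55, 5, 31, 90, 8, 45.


Sorted: 5, 8, 30, 31, 45, 53, 55, 71, 84, 90
n = 10 (even)
Middle values: 45 and 53
Median = (45+53)/2 = 49.0000

Median = 49.0000


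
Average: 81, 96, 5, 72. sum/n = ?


Sum = 81 + 96 + 5 + 72 = 254
n = 4
Mean = 254/4 = 63.5000

Mean = 63.5000


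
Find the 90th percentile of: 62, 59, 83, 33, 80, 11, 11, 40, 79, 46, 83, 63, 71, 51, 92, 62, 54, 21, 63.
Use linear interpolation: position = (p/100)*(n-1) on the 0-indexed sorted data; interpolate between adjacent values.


Sorted: 11, 11, 21, 33, 40, 46, 51, 54, 59, 62, 62, 63, 63, 71, 79, 80, 83, 83, 92
n = 19
Index = 90/100 * 18 = 16.2000
Lower = data[16] = 83, Upper = data[17] = 83
P90 = 83 + 0.2000*(0) = 83.0000

P90 = 83.0000


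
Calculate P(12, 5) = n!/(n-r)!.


P(12,5) = 12!/7!
= 479001600/5040
= 95040

P(12,5) = 95040


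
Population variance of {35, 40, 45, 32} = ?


Mean = 38.0000
Squared deviations: 9.0000, 4.0000, 49.0000, 36.0000
Sum = 98.0000
Variance = 98.0000/4 = 24.5000

Variance = 24.5000


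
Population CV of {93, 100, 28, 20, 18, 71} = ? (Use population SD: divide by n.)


Mean = 55.0000
SD = 34.2734
CV = (34.2734/55.0000)*100 = 62.3153%

CV = 62.3153%


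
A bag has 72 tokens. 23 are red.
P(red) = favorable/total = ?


P = 23/72 = 0.3194

P = 0.3194


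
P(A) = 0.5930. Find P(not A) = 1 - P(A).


P(not A) = 1 - 0.5930 = 0.4070

P(not A) = 0.4070


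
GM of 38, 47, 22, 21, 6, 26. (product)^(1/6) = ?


Product = 38 × 47 × 22 × 21 × 6 × 26 = 128720592
GM = 128720592^(1/6) = 22.4703

GM = 22.4703


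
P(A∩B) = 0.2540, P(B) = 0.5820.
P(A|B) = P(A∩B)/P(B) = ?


P(A|B) = 0.2540/0.5820 = 0.4364

P(A|B) = 0.4364


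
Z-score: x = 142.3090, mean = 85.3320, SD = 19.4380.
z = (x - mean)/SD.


z = (142.3090 - 85.3320)/19.4380
= 56.9770/19.4380
= 2.9312

z = 2.9312


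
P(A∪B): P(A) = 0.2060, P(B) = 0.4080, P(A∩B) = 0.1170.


P(A∪B) = 0.2060 + 0.4080 - 0.1170
= 0.6140 - 0.1170
= 0.4970

P(A∪B) = 0.4970


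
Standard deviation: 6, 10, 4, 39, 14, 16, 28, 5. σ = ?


Mean = 15.2500
Variance = 134.1875
SD = sqrt(134.1875) = 11.5839

SD = 11.5839


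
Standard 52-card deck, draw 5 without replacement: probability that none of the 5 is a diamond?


P(no diamonds) = (39/52) × (38/51) × (37/50) × (36/49) × (35/48)
= 0.2215

P = 0.2215


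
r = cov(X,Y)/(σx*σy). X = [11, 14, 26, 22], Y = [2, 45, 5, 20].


Mean X = 18.2500, Mean Y = 18.0000
SD X = 6.015605, SD Y = 17.014700
Cov = -23.000000
r = -23.000000/(6.015605*17.014700) = -0.2247

r = -0.2247


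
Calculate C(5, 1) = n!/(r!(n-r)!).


C(5,1) = 5!/(1! × 4!)
= 120/(1 × 24)
= 5

C(5,1) = 5


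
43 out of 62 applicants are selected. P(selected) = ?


P = 43/62 = 0.6935

P = 0.6935


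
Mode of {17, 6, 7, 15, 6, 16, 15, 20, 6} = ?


Frequencies: 6:3, 7:1, 15:2, 16:1, 17:1, 20:1
Max frequency = 3
Mode = 6

Mode = 6


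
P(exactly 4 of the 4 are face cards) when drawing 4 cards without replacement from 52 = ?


Hypergeometric: P(X=4) = C(12,4)·C(40,0) / C(52,4)
= 495 × 1 / 270725
= 495/270725 = 0.0018

P = 0.0018


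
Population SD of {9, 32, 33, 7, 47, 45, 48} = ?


Mean = 31.5714
Variance = 257.6735
SD = sqrt(257.6735) = 16.0522

SD = 16.0522


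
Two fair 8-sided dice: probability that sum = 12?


Total outcomes = 8×8 = 64
Favorable (sum = 12): 5
P = 5/64 = 0.0781

P = 0.0781


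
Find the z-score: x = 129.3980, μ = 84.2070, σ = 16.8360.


z = (129.3980 - 84.2070)/16.8360
= 45.1910/16.8360
= 2.6842

z = 2.6842


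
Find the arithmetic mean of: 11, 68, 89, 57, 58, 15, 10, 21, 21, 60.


Sum = 11 + 68 + 89 + 57 + 58 + 15 + 10 + 21 + 21 + 60 = 410
n = 10
Mean = 410/10 = 41.0000

Mean = 41.0000


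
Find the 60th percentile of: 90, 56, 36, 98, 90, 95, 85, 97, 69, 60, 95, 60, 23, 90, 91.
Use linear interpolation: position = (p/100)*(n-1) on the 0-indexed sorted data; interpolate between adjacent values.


Sorted: 23, 36, 56, 60, 60, 69, 85, 90, 90, 90, 91, 95, 95, 97, 98
n = 15
Index = 60/100 * 14 = 8.4000
Lower = data[8] = 90, Upper = data[9] = 90
P60 = 90 + 0.4000*(0) = 90.0000

P60 = 90.0000


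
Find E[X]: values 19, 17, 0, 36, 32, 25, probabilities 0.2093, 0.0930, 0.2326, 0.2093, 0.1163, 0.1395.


E[X] = 19*0.2093 + 17*0.0930 + 0*0.2326 + 36*0.2093 + 32*0.1163 + 25*0.1395
= 3.9767 + 1.5810 + 0 + 7.5348 + 3.7216 + 3.4875
= 20.3016

E[X] = 20.3016


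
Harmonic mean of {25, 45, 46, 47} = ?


Sum of reciprocals = 1/25 + 1/45 + 1/46 + 1/47 = 0.105238
HM = 4/0.105238 = 38.0091

HM = 38.0091


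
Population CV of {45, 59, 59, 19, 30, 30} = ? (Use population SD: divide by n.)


Mean = 40.3333
SD = 15.2060
CV = (15.2060/40.3333)*100 = 37.7008%

CV = 37.7008%


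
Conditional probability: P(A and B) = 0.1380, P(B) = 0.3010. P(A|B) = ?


P(A|B) = 0.1380/0.3010 = 0.4585

P(A|B) = 0.4585


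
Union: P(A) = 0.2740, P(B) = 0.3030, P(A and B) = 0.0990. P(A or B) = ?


P(A∪B) = 0.2740 + 0.3030 - 0.0990
= 0.5770 - 0.0990
= 0.4780

P(A∪B) = 0.4780


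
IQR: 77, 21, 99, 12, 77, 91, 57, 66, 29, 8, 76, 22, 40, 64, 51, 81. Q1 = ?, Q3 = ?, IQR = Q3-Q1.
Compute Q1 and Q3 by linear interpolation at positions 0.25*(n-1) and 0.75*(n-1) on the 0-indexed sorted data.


Sorted: 8, 12, 21, 22, 29, 40, 51, 57, 64, 66, 76, 77, 77, 81, 91, 99
Q1 (25th %ile) = 27.2500
Q3 (75th %ile) = 77.0000
IQR = 77.0000 - 27.2500 = 49.7500

IQR = 49.7500


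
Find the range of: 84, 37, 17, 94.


Max = 94, Min = 17
Range = 94 - 17 = 77

Range = 77


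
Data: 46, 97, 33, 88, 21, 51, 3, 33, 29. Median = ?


Sorted: 3, 21, 29, 33, 33, 46, 51, 88, 97
n = 9 (odd)
Middle value = 33

Median = 33


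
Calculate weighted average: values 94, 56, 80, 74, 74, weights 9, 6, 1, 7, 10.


Numerator = 94*9 + 56*6 + 80*1 + 74*7 + 74*10 = 2520
Denominator = 9 + 6 + 1 + 7 + 10 = 33
WM = 2520/33 = 76.3636

WM = 76.3636


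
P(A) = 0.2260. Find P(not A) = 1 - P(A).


P(not A) = 1 - 0.2260 = 0.7740

P(not A) = 0.7740


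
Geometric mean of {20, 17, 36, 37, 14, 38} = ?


Product = 20 × 17 × 36 × 37 × 14 × 38 = 240932160
GM = 240932160^(1/6) = 24.9449

GM = 24.9449


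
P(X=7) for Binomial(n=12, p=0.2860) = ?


C(12,7) = 792
p^7 = 0.000157
(1-p)^5 = 0.185563
P = 792 * 0.000157 * 0.185563 = 0.0230

P(X=7) = 0.0230


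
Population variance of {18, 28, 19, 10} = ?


Mean = 18.7500
Squared deviations: 0.5625, 85.5625, 0.0625, 76.5625
Sum = 162.7500
Variance = 162.7500/4 = 40.6875

Variance = 40.6875


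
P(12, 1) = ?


P(12,1) = 12!/11!
= 479001600/39916800
= 12

P(12,1) = 12


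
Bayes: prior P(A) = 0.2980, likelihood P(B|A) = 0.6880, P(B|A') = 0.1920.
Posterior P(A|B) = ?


P(B) = P(B|A)*P(A) + P(B|A')*P(A')
= 0.6880*0.2980 + 0.1920*0.7020
= 0.205024 + 0.134784 = 0.339808
P(A|B) = 0.205024/0.339808 = 0.6034

P(A|B) = 0.6034


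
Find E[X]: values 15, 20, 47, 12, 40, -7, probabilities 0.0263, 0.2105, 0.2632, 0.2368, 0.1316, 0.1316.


E[X] = 15*0.0263 + 20*0.2105 + 47*0.2632 + 12*0.2368 + 40*0.1316 - 7*0.1316
= 0.3945 + 4.2100 + 12.3704 + 2.8416 + 5.2640 - 0.9212
= 24.1593

E[X] = 24.1593


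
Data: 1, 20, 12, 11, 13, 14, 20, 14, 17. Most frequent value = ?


Frequencies: 1:1, 11:1, 12:1, 13:1, 14:2, 17:1, 20:2
Max frequency = 2
Mode = 14, 20

Mode = 14, 20


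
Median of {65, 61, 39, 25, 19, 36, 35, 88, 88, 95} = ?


Sorted: 19, 25, 35, 36, 39, 61, 65, 88, 88, 95
n = 10 (even)
Middle values: 39 and 61
Median = (39+61)/2 = 50.0000

Median = 50.0000


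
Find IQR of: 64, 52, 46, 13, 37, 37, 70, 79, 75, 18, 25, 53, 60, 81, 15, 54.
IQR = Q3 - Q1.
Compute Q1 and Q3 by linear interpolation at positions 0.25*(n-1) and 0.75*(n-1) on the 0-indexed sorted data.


Sorted: 13, 15, 18, 25, 37, 37, 46, 52, 53, 54, 60, 64, 70, 75, 79, 81
Q1 (25th %ile) = 34.0000
Q3 (75th %ile) = 65.5000
IQR = 65.5000 - 34.0000 = 31.5000

IQR = 31.5000


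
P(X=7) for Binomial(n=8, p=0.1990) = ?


C(8,7) = 8
p^7 = 1.235866e-05
(1-p)^1 = 0.801000
P = 8 * 1.235866e-05 * 0.801000 = 7.9194e-05

P(X=7) = 7.9194e-05


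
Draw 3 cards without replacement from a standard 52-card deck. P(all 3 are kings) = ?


P(all kings) = (4/52) × (3/51) × (2/50)
= 0.0002

P = 0.0002


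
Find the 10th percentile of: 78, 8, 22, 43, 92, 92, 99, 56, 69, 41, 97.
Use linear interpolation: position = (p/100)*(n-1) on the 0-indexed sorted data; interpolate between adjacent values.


Sorted: 8, 22, 41, 43, 56, 69, 78, 92, 92, 97, 99
n = 11
Index = 10/100 * 10 = 1.0000
Lower = data[1] = 22, Upper = data[2] = 41
P10 = 22 + 0*(19) = 22.0000

P10 = 22.0000


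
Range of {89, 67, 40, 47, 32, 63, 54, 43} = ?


Max = 89, Min = 32
Range = 89 - 32 = 57

Range = 57


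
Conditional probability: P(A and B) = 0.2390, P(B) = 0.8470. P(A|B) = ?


P(A|B) = 0.2390/0.8470 = 0.2822

P(A|B) = 0.2822


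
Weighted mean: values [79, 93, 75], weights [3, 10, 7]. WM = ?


Numerator = 79*3 + 93*10 + 75*7 = 1692
Denominator = 3 + 10 + 7 = 20
WM = 1692/20 = 84.6000

WM = 84.6000


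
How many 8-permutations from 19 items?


P(19,8) = 19!/11!
= 121645100408832000/39916800
= 3047466240

P(19,8) = 3047466240


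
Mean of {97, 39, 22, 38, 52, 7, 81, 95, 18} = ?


Sum = 97 + 39 + 22 + 38 + 52 + 7 + 81 + 95 + 18 = 449
n = 9
Mean = 449/9 = 49.8889

Mean = 49.8889


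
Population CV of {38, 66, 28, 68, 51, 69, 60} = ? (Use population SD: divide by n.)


Mean = 54.2857
SD = 14.8393
CV = (14.8393/54.2857)*100 = 27.3355%

CV = 27.3355%


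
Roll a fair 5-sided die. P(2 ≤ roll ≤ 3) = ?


Favorable outcomes (2 ≤ roll ≤ 3): 2
Total outcomes = 5
P = 2/5 = 0.4000

P = 0.4000


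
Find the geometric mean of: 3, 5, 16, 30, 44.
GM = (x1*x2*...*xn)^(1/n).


Product = 3 × 5 × 16 × 30 × 44 = 316800
GM = 316800^(1/5) = 12.5938

GM = 12.5938


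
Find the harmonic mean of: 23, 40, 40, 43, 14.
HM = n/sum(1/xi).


Sum of reciprocals = 1/23 + 1/40 + 1/40 + 1/43 + 1/14 = 0.188163
HM = 5/0.188163 = 26.5728

HM = 26.5728


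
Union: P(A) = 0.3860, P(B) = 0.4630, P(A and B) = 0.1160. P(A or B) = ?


P(A∪B) = 0.3860 + 0.4630 - 0.1160
= 0.8490 - 0.1160
= 0.7330

P(A∪B) = 0.7330


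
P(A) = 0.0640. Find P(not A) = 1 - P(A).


P(not A) = 1 - 0.0640 = 0.9360

P(not A) = 0.9360


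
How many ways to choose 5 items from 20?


C(20,5) = 20!/(5! × 15!)
= 2432902008176640000/(120 × 1307674368000)
= 15504

C(20,5) = 15504


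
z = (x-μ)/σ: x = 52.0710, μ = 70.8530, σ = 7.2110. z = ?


z = (52.0710 - 70.8530)/7.2110
= -18.7820/7.2110
= -2.6046

z = -2.6046


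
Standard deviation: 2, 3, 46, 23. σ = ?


Mean = 18.5000
Variance = 322.2500
SD = sqrt(322.2500) = 17.9513

SD = 17.9513


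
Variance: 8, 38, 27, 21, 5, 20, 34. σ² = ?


Mean = 21.8571
Squared deviations: 192.0204, 260.5918, 26.4490, 0.7347, 284.1633, 3.4490, 147.4490
Sum = 914.8571
Variance = 914.8571/7 = 130.6939

Variance = 130.6939


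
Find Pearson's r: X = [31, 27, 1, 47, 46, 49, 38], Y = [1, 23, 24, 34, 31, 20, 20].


Mean X = 34.1429, Mean Y = 21.8571
SD X = 15.587803, SD Y = 9.847822
Cov = 30.877551
r = 30.877551/(15.587803*9.847822) = 0.2011

r = 0.2011


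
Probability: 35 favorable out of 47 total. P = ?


P = 35/47 = 0.7447

P = 0.7447


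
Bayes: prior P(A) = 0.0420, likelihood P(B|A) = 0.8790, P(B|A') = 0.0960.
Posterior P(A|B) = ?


P(B) = P(B|A)*P(A) + P(B|A')*P(A')
= 0.8790*0.0420 + 0.0960*0.9580
= 0.036918 + 0.091968 = 0.128886
P(A|B) = 0.036918/0.128886 = 0.2864

P(A|B) = 0.2864


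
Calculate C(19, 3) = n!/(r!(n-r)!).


C(19,3) = 19!/(3! × 16!)
= 121645100408832000/(6 × 20922789888000)
= 969

C(19,3) = 969


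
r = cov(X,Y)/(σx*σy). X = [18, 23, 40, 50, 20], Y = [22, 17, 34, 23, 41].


Mean X = 30.2000, Mean Y = 27.4000
SD X = 12.592061, SD Y = 8.777243
Cov = -4.080000
r = -4.080000/(12.592061*8.777243) = -0.0369

r = -0.0369


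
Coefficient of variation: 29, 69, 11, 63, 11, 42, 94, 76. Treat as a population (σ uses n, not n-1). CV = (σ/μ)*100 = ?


Mean = 49.3750
SD = 28.9091
CV = (28.9091/49.3750)*100 = 58.5500%

CV = 58.5500%


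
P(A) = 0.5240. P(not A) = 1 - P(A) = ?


P(not A) = 1 - 0.5240 = 0.4760

P(not A) = 0.4760


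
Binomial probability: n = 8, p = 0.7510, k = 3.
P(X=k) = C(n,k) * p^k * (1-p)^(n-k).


C(8,3) = 56
p^3 = 0.423565
(1-p)^5 = 0.000957
P = 56 * 0.423565 * 0.000957 = 0.0227

P(X=3) = 0.0227


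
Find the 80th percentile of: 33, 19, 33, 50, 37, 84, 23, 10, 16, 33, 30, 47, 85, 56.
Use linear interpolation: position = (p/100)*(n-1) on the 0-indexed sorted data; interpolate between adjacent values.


Sorted: 10, 16, 19, 23, 30, 33, 33, 33, 37, 47, 50, 56, 84, 85
n = 14
Index = 80/100 * 13 = 10.4000
Lower = data[10] = 50, Upper = data[11] = 56
P80 = 50 + 0.4000*(6) = 52.4000

P80 = 52.4000


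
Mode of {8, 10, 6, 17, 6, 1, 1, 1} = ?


Frequencies: 1:3, 6:2, 8:1, 10:1, 17:1
Max frequency = 3
Mode = 1

Mode = 1


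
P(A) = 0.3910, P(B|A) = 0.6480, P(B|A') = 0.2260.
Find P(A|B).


P(B) = P(B|A)*P(A) + P(B|A')*P(A')
= 0.6480*0.3910 + 0.2260*0.6090
= 0.253368 + 0.137634 = 0.391002
P(A|B) = 0.253368/0.391002 = 0.6480

P(A|B) = 0.6480


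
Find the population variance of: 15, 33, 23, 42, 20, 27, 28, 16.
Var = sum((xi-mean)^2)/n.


Mean = 25.5000
Squared deviations: 110.2500, 56.2500, 6.2500, 272.2500, 30.2500, 2.2500, 6.2500, 90.2500
Sum = 574.0000
Variance = 574.0000/8 = 71.7500

Variance = 71.7500


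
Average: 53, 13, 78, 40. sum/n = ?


Sum = 53 + 13 + 78 + 40 = 184
n = 4
Mean = 184/4 = 46.0000

Mean = 46.0000


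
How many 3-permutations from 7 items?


P(7,3) = 7!/4!
= 5040/24
= 210

P(7,3) = 210


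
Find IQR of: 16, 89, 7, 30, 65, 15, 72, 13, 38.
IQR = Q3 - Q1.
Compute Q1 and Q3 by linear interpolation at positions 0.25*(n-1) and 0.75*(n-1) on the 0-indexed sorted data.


Sorted: 7, 13, 15, 16, 30, 38, 65, 72, 89
Q1 (25th %ile) = 15.0000
Q3 (75th %ile) = 65.0000
IQR = 65.0000 - 15.0000 = 50.0000

IQR = 50.0000


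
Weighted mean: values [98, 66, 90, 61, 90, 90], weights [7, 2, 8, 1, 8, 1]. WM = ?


Numerator = 98*7 + 66*2 + 90*8 + 61*1 + 90*8 + 90*1 = 2409
Denominator = 7 + 2 + 8 + 1 + 8 + 1 = 27
WM = 2409/27 = 89.2222

WM = 89.2222


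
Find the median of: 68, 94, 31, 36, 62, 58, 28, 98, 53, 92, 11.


Sorted: 11, 28, 31, 36, 53, 58, 62, 68, 92, 94, 98
n = 11 (odd)
Middle value = 58

Median = 58


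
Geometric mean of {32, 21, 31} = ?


Product = 32 × 21 × 31 = 20832
GM = 20832^(1/3) = 27.5155

GM = 27.5155


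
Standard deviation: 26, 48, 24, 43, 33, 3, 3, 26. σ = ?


Mean = 25.7500
Variance = 235.4375
SD = sqrt(235.4375) = 15.3440

SD = 15.3440


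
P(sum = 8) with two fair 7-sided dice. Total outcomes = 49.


Total outcomes = 7×7 = 49
Favorable (sum = 8): 7
P = 7/49 = 0.1429

P = 0.1429


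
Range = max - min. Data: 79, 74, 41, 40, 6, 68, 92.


Max = 92, Min = 6
Range = 92 - 6 = 86

Range = 86


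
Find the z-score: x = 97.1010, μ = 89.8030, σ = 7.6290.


z = (97.1010 - 89.8030)/7.6290
= 7.2980/7.6290
= 0.9566

z = 0.9566


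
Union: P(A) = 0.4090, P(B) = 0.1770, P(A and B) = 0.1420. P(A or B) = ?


P(A∪B) = 0.4090 + 0.1770 - 0.1420
= 0.5860 - 0.1420
= 0.4440

P(A∪B) = 0.4440


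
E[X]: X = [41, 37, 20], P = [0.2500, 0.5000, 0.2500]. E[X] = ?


E[X] = 41*0.2500 + 37*0.5000 + 20*0.2500
= 10.2500 + 18.5000 + 5.0000
= 33.7500

E[X] = 33.7500


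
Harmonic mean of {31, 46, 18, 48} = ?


Sum of reciprocals = 1/31 + 1/46 + 1/18 + 1/48 = 0.130386
HM = 4/0.130386 = 30.6781

HM = 30.6781


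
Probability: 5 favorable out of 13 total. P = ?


P = 5/13 = 0.3846

P = 0.3846


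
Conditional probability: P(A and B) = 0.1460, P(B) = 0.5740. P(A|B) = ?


P(A|B) = 0.1460/0.5740 = 0.2544

P(A|B) = 0.2544


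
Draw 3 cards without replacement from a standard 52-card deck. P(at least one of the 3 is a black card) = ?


P(at least one) = 1 - P(none)
P(none) = (26/52) × (25/51) × (24/50) = 0.117647
P(at least one) = 1 - 0.117647 = 0.8824

P = 0.8824


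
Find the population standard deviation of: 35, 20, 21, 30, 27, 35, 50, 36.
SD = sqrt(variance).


Mean = 31.7500
Variance = 81.4375
SD = sqrt(81.4375) = 9.0243

SD = 9.0243


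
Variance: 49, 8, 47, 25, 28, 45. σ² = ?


Mean = 33.6667
Squared deviations: 235.1111, 658.7778, 177.7778, 75.1111, 32.1111, 128.4444
Sum = 1307.3333
Variance = 1307.3333/6 = 217.8889

Variance = 217.8889


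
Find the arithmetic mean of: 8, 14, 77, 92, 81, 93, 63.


Sum = 8 + 14 + 77 + 92 + 81 + 93 + 63 = 428
n = 7
Mean = 428/7 = 61.1429

Mean = 61.1429
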